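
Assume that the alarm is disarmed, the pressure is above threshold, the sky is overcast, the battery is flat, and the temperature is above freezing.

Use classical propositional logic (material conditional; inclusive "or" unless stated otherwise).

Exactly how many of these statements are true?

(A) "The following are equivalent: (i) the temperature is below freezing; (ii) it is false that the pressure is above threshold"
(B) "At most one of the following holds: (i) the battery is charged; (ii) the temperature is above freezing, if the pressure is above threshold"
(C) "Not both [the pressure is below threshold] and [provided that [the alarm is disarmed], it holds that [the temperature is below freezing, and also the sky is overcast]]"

Let U = "the temperature is below freezing" (F), Q = "the pressure is above threshold" (T), S = "the battery is charged" (F), P = "the alarm is armed" (F), R = "the sky is overcast" (T).

(A): Formalization: U ↔ ¬Q

¬Q = ¬T = F
U ↔ ¬Q = F ↔ F = T
Hence (A) is true.

(B): In symbols: S ↑ (Q → ¬U)

¬U = ¬F = T
Q → ¬U = T → T = T
S ↑ (Q → ¬U) = F ↑ T = T
Thus (B) is true.

(C): Formalization: ¬Q ↑ (¬P → (U ∧ R))

¬Q = ¬T = F
¬P = ¬F = T
U ∧ R = F ∧ T = F
¬P → (U ∧ R) = T → F = F
¬Q ↑ (¬P → (U ∧ R)) = F ↑ F = T
Thus (C) is true.

3 of the 3 statements are true.

3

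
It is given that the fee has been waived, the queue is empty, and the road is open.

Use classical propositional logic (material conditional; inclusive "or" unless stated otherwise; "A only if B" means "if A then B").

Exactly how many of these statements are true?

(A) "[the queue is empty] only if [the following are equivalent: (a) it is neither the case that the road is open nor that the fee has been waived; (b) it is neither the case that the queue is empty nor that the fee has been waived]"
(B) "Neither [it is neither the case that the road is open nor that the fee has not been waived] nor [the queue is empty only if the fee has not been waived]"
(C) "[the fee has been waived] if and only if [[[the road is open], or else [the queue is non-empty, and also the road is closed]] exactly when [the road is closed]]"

Let Q = "the queue is empty" (T), R = "the road is closed" (F), P = "the fee has been waived" (T).

(A): Parsed as Q -> ((~R nor P) <-> (Q nor P))

~R = ~F = T
~R nor P = T nor T = F
Q nor P = T nor T = F
(~R nor P) <-> (Q nor P) = F <-> F = T
Q -> ((~R nor P) <-> (Q nor P)) = T -> T = T
So (A) is true.

(B): Formalization: (~R nor ~P) nor (Q -> ~P)

~R = ~F = T
~P = ~T = F
~R nor ~P = T nor F = F
~P = ~T = F
Q -> ~P = T -> F = F
(~R nor ~P) nor (Q -> ~P) = F nor F = T
Thus (B) is true.

(C): This is P <-> ((~R | (~Q & R)) <-> R).

~R = ~F = T
~Q = ~T = F
~Q & R = F & F = F
~R | (~Q & R) = T | F = T
(~R | (~Q & R)) <-> R = T <-> F = F
P <-> ((~R | (~Q & R)) <-> R) = T <-> F = F
So (C) is false.

2 of the 3 statements are true ((A), (B)).

2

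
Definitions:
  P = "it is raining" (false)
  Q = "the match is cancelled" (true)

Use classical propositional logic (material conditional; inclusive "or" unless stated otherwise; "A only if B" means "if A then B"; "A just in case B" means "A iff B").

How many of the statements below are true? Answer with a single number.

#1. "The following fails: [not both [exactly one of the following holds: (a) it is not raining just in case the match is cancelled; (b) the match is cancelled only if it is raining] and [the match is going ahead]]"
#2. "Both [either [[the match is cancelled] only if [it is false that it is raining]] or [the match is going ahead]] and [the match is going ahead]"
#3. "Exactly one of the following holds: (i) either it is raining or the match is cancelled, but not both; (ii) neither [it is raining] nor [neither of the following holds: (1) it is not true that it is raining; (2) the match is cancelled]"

#1: In symbols: ~(((~P <-> Q) xor (Q -> P)) nand ~Q)

~P = ~F = T
~P <-> Q = T <-> T = T
Q -> P = T -> F = F
(~P <-> Q) xor (Q -> P) = T xor F = T
~Q = ~T = F
((~P <-> Q) xor (Q -> P)) nand ~Q = T nand F = T
~(((~P <-> Q) xor (Q -> P)) nand ~Q) = ~T = F
Thus #1 is false.

#2: This is ((Q -> ~P) | ~Q) & ~Q.

~P = ~F = T
Q -> ~P = T -> T = T
~Q = ~T = F
(Q -> ~P) | ~Q = T | F = T
~Q = ~T = F
((Q -> ~P) | ~Q) & ~Q = T & F = F
Thus #2 is false.

#3: Formalization: (P xor Q) xor (P nor (~P nor Q))

P xor Q = F xor T = T
~P = ~F = T
~P nor Q = T nor T = F
P nor (~P nor Q) = F nor F = T
(P xor Q) xor (P nor (~P nor Q)) = T xor T = F
Thus #3 is false.

True statements: 0 (none).

0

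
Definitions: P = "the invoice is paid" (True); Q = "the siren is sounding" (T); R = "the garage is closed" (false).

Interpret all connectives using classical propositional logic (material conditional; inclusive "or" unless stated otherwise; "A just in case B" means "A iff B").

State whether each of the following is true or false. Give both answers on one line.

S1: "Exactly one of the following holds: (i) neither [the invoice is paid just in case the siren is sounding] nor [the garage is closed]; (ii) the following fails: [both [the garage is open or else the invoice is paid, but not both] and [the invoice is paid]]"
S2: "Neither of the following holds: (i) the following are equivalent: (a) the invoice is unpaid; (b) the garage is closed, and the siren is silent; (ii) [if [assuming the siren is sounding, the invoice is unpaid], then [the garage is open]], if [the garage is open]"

S1 T; S2 F

S1: Formalization: ((P <-> Q) nor R) xor ~((~R xor P) & P)

P <-> Q = T <-> T = T
(P <-> Q) nor R = T nor F = F
~R = ~F = T
~R xor P = T xor T = F
(~R xor P) & P = F & T = F
~((~R xor P) & P) = ~F = T
((P <-> Q) nor R) xor ~((~R xor P) & P) = F xor T = T
Thus S1 is true.

S2: Formalization: (~P <-> (R & ~Q)) nor (~R -> ((Q -> ~P) -> ~R))

~P = ~T = F
~Q = ~T = F
R & ~Q = F & F = F
~P <-> (R & ~Q) = F <-> F = T
~R = ~F = T
~P = ~T = F
Q -> ~P = T -> F = F
~R = ~F = T
(Q -> ~P) -> ~R = F -> T = T
~R -> ((Q -> ~P) -> ~R) = T -> T = T
(~P <-> (R & ~Q)) nor (~R -> ((Q -> ~P) -> ~R)) = T nor T = F
Hence S2 is false.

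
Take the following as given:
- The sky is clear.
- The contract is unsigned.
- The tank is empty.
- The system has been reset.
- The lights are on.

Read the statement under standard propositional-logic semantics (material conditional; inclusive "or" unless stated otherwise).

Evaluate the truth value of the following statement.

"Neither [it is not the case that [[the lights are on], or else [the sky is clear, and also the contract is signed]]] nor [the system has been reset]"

Let U = "the lights are on" (T), P = "the sky is overcast" (F), Q = "the contract is signed" (F), S = "the system has been reset" (T).
This is ~(U | (~P & Q)) nor S.

~P = ~F = T
~P & Q = T & F = F
U | (~P & Q) = T | F = T
~(U | (~P & Q)) = ~T = F
~(U | (~P & Q)) nor S = F nor T = F

False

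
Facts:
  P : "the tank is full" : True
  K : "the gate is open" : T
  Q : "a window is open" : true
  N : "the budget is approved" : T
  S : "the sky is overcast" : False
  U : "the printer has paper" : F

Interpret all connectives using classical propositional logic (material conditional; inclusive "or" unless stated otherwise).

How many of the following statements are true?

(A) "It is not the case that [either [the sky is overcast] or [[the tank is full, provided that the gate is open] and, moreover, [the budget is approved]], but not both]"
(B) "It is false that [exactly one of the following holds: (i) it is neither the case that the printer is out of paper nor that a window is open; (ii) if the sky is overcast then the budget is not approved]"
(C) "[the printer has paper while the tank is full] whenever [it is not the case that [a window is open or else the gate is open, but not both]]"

0

(A): In symbols: ¬(S ⊕ ((K → P) ∧ N))

K → P = T → T = T
(K → P) ∧ N = T ∧ T = T
S ⊕ ((K → P) ∧ N) = F ⊕ T = T
¬(S ⊕ ((K → P) ∧ N)) = ¬T = F
Thus (A) is false.

(B): Parsed as ¬((¬U ↓ Q) ⊕ (S → ¬N))

¬U = ¬F = T
¬U ↓ Q = T ↓ T = F
¬N = ¬T = F
S → ¬N = F → F = T
(¬U ↓ Q) ⊕ (S → ¬N) = F ⊕ T = T
¬((¬U ↓ Q) ⊕ (S → ¬N)) = ¬T = F
Hence (B) is false.

(C): In symbols: ¬(Q ⊕ K) → (U ∧ P)

Q ⊕ K = T ⊕ T = F
¬(Q ⊕ K) = ¬F = T
U ∧ P = F ∧ T = F
¬(Q ⊕ K) → (U ∧ P) = T → F = F
Hence (C) is false.

True statements: 0 (none).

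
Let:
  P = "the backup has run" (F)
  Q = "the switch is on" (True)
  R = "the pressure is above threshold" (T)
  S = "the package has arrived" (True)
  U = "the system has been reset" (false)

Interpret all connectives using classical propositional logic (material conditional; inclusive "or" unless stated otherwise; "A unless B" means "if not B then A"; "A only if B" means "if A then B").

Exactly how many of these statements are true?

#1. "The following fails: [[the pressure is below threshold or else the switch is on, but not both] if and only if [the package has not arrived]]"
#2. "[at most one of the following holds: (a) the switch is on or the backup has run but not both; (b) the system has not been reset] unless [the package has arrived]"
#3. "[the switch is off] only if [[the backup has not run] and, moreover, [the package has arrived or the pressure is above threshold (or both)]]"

3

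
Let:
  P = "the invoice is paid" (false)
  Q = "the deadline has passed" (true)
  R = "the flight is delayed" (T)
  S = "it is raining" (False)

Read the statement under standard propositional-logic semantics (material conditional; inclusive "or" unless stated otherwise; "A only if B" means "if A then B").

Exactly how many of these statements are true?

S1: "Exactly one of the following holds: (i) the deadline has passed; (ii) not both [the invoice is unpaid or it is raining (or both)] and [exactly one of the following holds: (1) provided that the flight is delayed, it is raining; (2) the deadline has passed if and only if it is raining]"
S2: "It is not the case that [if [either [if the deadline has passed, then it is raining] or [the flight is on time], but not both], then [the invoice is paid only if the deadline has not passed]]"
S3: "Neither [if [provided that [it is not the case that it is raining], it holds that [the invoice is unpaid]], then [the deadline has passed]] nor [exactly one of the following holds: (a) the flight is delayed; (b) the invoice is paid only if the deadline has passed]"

0

S1: Parsed as Q xor ((not P or S) nand ((R -> S) xor (Q iff S)))

not P = not False = True
not P or S = True or False = True
R -> S = True -> False = False
Q iff S = True iff False = False
(R -> S) xor (Q iff S) = False xor False = False
(not P or S) nand ((R -> S) xor (Q iff S)) = True nand False = True
Q xor ((not P or S) nand ((R -> S) xor (Q iff S))) = True xor True = False
Hence S1 is false.

S2: In symbols: not (((Q -> S) xor not R) -> (P -> not Q))

Q -> S = True -> False = False
not R = not True = False
(Q -> S) xor not R = False xor False = False
not Q = not True = False
P -> not Q = False -> False = True
((Q -> S) xor not R) -> (P -> not Q) = False -> True = True
not (((Q -> S) xor not R) -> (P -> not Q)) = not True = False
Thus S2 is false.

S3: In symbols: ((not S -> not P) -> Q) nor (R xor (P -> Q))

not S = not False = True
not P = not False = True
not S -> not P = True -> True = True
(not S -> not P) -> Q = True -> True = True
P -> Q = False -> True = True
R xor (P -> Q) = True xor True = False
((not S -> not P) -> Q) nor (R xor (P -> Q)) = True nor False = False
Hence S3 is false.

0 of the 3 statements are true (none).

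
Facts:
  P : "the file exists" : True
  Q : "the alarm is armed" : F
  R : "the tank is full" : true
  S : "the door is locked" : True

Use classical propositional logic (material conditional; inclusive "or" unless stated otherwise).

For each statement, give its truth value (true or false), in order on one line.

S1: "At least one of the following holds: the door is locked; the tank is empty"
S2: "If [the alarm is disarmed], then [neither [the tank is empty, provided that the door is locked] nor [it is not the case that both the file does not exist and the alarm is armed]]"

S1: This is S | ~R.

~R = ~T = F
S | ~R = T | F = T
So S1 is true.

S2: Formalization: ~Q -> ((S -> ~R) nor (~P nand Q))

~Q = ~F = T
~R = ~T = F
S -> ~R = T -> F = F
~P = ~T = F
~P nand Q = F nand F = T
(S -> ~R) nor (~P nand Q) = F nor T = F
~Q -> ((S -> ~R) nor (~P nand Q)) = T -> F = F
Thus S2 is false.

S1 True / S2 False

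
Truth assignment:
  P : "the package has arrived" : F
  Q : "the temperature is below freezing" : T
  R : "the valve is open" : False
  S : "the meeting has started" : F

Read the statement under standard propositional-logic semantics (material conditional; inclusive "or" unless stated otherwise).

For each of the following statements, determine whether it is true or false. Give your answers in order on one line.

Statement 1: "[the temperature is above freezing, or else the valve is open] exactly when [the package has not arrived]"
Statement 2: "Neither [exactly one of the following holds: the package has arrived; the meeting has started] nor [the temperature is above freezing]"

Statement 1: In symbols: (not Q or R) iff not P

not Q = not True = False
not Q or R = False or False = False
not P = not False = True
(not Q or R) iff not P = False iff True = False
Thus Statement 1 is false.

Statement 2: Parsed as (P xor S) nor not Q

P xor S = False xor False = False
not Q = not True = False
(P xor S) nor not Q = False nor False = True
Thus Statement 2 is true.

Statement 1 False, Statement 2 True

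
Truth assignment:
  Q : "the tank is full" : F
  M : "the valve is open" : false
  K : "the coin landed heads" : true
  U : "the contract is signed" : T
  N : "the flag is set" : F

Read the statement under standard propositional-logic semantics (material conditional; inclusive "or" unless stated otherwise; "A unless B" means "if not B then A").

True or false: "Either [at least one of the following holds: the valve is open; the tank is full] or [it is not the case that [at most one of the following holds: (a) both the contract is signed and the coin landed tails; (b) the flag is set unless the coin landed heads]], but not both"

Formalization: (M ∨ Q) ⊕ ¬((U ∧ ¬K) ↑ (N ∨ K))

M ∨ Q = F ∨ F = F
¬K = ¬T = F
U ∧ ¬K = T ∧ F = F
N ∨ K = F ∨ T = T
(U ∧ ¬K) ↑ (N ∨ K) = F ↑ T = T
¬((U ∧ ¬K) ↑ (N ∨ K)) = ¬T = F
(M ∨ Q) ⊕ ¬((U ∧ ¬K) ↑ (N ∨ K)) = F ⊕ F = F

False.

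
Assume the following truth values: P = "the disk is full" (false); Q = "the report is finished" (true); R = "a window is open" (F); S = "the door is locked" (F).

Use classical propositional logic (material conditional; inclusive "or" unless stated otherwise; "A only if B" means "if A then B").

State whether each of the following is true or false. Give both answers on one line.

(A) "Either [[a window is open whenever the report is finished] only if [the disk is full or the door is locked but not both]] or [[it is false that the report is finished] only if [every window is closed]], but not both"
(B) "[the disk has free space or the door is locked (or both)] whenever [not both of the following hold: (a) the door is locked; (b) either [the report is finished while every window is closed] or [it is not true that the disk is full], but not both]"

(A) F / (B) T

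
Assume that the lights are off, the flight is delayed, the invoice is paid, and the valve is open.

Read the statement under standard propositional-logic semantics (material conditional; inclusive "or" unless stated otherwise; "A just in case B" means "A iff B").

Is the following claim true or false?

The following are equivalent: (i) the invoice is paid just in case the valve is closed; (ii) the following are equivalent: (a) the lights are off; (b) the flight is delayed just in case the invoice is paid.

Let R = "the invoice is paid" (T), S = "the valve is open" (T), P = "the lights are on" (F), Q = "the flight is delayed" (T).
Parsed as (R ↔ ¬S) ↔ (¬P ↔ (Q ↔ R))

¬S = ¬T = F
R ↔ ¬S = T ↔ F = F
¬P = ¬F = T
Q ↔ R = T ↔ T = T
¬P ↔ (Q ↔ R) = T ↔ T = T
(R ↔ ¬S) ↔ (¬P ↔ (Q ↔ R)) = F ↔ T = F

false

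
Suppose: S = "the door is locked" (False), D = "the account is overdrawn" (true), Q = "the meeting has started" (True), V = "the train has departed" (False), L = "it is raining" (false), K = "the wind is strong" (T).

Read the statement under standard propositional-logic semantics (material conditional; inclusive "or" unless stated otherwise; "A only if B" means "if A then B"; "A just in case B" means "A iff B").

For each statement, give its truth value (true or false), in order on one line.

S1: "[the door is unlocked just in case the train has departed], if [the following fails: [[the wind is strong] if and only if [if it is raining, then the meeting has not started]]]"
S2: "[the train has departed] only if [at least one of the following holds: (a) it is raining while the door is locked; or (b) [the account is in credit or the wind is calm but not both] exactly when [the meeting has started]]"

S1 True / S2 True

S1: In symbols: ~(K <-> (L -> ~Q)) -> (~S <-> V)

~Q = ~T = F
L -> ~Q = F -> F = T
K <-> (L -> ~Q) = T <-> T = T
~(K <-> (L -> ~Q)) = ~T = F
~S = ~F = T
~S <-> V = T <-> F = F
~(K <-> (L -> ~Q)) -> (~S <-> V) = F -> F = T
So S1 is true.

S2: Formalization: V -> ((L & S) | ((~D xor ~K) <-> Q))

L & S = F & F = F
~D = ~T = F
~K = ~T = F
~D xor ~K = F xor F = F
(~D xor ~K) <-> Q = F <-> T = F
(L & S) | ((~D xor ~K) <-> Q) = F | F = F
V -> ((L & S) | ((~D xor ~K) <-> Q)) = F -> F = T
Thus S2 is true.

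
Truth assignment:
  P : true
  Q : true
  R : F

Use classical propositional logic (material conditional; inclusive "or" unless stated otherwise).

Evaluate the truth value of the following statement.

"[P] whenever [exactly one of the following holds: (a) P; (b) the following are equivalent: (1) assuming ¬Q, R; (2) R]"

true

In symbols: (P xor ((not Q -> R) iff R)) -> P

not Q = not True = False
not Q -> R = False -> False = True
(not Q -> R) iff R = True iff False = False
P xor ((not Q -> R) iff R) = True xor False = True
(P xor ((not Q -> R) iff R)) -> P = True -> True = True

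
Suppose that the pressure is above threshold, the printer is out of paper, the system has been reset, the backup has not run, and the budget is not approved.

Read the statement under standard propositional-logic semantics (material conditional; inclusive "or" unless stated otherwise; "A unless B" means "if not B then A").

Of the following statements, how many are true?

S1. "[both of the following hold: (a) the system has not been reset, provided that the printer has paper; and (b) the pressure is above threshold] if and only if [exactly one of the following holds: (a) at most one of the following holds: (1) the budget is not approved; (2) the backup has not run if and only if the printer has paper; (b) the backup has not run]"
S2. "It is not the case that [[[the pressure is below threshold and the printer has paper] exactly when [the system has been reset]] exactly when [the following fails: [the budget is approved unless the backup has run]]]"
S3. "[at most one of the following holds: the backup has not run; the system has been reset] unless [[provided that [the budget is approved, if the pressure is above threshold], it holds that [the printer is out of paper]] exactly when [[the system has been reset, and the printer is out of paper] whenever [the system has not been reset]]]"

Let L = "the printer has paper" (False), D = "the system has been reset" (True), M = "the pressure is above threshold" (True), K = "the budget is approved" (False), R = "the backup has run" (False).

S1: Parsed as ((L -> not D) and M) iff ((not K nand (not R iff L)) xor not R)

not D = not True = False
L -> not D = False -> False = True
(L -> not D) and M = True and True = True
not K = not False = True
not R = not False = True
not R iff L = True iff False = False
not K nand (not R iff L) = True nand False = True
not R = not False = True
(not K nand (not R iff L)) xor not R = True xor True = False
((L -> not D) and M) iff ((not K nand (not R iff L)) xor not R) = True iff False = False
Thus S1 is false.

S2: Parsed as not (((not M and L) iff D) iff not (K or R))

not M = not True = False
not M and L = False and False = False
(not M and L) iff D = False iff True = False
K or R = False or False = False
not (K or R) = not False = True
((not M and L) iff D) iff not (K or R) = False iff True = False
not (((not M and L) iff D) iff not (K or R)) = not False = True
Thus S2 is true.

S3: Formalization: (not R nand D) or (((M -> K) -> not L) iff (not D -> (D and not L)))

not R = not False = True
not R nand D = True nand True = False
M -> K = True -> False = False
not L = not False = True
(M -> K) -> not L = False -> True = True
not D = not True = False
not L = not False = True
D and not L = True and True = True
not D -> (D and not L) = False -> True = True
((M -> K) -> not L) iff (not D -> (D and not L)) = True iff True = True
(not R nand D) or (((M -> K) -> not L) iff (not D -> (D and not L))) = False or True = True
Thus S3 is true.

2 of the 3 statements are true.

2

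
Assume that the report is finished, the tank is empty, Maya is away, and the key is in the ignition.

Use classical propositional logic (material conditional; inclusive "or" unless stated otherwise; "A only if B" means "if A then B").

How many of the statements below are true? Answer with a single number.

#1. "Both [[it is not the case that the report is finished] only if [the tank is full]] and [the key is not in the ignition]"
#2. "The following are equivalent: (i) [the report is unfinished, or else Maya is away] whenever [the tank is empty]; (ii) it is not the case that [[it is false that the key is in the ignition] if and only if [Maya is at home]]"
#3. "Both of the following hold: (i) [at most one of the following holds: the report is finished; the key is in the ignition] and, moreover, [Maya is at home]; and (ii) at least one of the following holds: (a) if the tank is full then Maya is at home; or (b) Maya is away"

0

Let H = "the report is finished" (True), Q = "the tank is full" (False), S = "the key is in the ignition" (True), W = "Maya is at home" (False).

#1: Formalization: (not H -> Q) and not S

not H = not True = False
not H -> Q = False -> False = True
not S = not True = False
(not H -> Q) and not S = True and False = False
So #1 is false.

#2: Formalization: (not Q -> (not H or not W)) iff not (not S iff W)

not Q = not False = True
not H = not True = False
not W = not False = True
not H or not W = False or True = True
not Q -> (not H or not W) = True -> True = True
not S = not True = False
not S iff W = False iff False = True
not (not S iff W) = not True = False
(not Q -> (not H or not W)) iff not (not S iff W) = True iff False = False
Thus #2 is false.

#3: In symbols: ((H nand S) and W) and ((Q -> W) or not W)

H nand S = True nand True = False
(H nand S) and W = False and False = False
Q -> W = False -> False = True
not W = not False = True
(Q -> W) or not W = True or True = True
((H nand S) and W) and ((Q -> W) or not W) = False and True = False
So #3 is false.

0 of the 3 statements are true (none).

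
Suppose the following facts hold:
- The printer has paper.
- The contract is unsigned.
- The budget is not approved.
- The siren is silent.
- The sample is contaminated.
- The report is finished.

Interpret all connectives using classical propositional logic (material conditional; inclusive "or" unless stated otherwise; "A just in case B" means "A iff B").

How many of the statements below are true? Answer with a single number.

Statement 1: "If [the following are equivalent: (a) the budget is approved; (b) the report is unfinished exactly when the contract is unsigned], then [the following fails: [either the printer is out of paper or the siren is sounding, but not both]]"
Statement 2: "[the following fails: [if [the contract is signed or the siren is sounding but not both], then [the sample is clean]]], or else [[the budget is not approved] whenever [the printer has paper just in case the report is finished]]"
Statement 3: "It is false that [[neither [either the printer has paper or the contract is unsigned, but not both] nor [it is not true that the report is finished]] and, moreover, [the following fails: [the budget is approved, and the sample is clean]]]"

2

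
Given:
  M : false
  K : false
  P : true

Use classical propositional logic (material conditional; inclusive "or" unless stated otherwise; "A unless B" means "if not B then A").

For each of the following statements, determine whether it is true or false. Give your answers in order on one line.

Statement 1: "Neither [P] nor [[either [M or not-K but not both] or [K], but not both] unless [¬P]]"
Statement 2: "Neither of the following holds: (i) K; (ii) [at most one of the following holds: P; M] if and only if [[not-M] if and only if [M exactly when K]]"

Statement 1: Parsed as P nor (((M xor not K) xor K) or not P)

not K = not False = True
M xor not K = False xor True = True
(M xor not K) xor K = True xor False = True
not P = not True = False
((M xor not K) xor K) or not P = True or False = True
P nor (((M xor not K) xor K) or not P) = True nor True = False
Thus Statement 1 is false.

Statement 2: Formalization: K nor ((P nand M) iff (not M iff (M iff K)))

P nand M = True nand False = True
not M = not False = True
M iff K = False iff False = True
not M iff (M iff K) = True iff True = True
(P nand M) iff (not M iff (M iff K)) = True iff True = True
K nor ((P nand M) iff (not M iff (M iff K))) = False nor True = False
Thus Statement 2 is false.

Statement 1 False; Statement 2 False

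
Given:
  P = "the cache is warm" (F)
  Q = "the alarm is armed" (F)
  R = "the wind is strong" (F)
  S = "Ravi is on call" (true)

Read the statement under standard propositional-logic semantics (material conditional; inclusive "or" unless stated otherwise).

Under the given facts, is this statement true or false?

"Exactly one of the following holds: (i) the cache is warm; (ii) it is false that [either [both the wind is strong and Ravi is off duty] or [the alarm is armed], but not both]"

Values: P=F, R=F, S=T, Q=F.
Formalization: P xor ~((R & ~S) xor Q)

~S = ~T = F
R & ~S = F & F = F
(R & ~S) xor Q = F xor F = F
~((R & ~S) xor Q) = ~F = T
P xor ~((R & ~S) xor Q) = F xor T = T

True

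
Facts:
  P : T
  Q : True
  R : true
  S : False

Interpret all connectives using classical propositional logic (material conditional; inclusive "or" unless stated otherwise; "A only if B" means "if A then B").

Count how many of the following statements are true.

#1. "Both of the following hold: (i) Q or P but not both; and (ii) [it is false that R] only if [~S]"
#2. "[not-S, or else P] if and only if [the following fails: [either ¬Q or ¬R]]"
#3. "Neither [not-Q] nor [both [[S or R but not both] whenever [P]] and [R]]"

1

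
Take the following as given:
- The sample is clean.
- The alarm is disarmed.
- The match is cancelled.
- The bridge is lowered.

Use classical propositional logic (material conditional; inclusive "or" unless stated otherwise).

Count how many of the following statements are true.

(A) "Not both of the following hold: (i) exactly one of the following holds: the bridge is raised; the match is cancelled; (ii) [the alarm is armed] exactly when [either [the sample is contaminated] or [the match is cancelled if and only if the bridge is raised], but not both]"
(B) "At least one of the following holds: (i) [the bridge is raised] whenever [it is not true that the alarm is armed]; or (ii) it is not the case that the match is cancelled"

0

Let S = "the bridge is raised" (F), R = "the match is cancelled" (T), Q = "the alarm is armed" (F), P = "the sample is contaminated" (F).

(A): Formalization: (S ⊕ R) ↑ (Q ↔ (P ⊕ (R ↔ S)))

S ⊕ R = F ⊕ T = T
R ↔ S = T ↔ F = F
P ⊕ (R ↔ S) = F ⊕ F = F
Q ↔ (P ⊕ (R ↔ S)) = F ↔ F = T
(S ⊕ R) ↑ (Q ↔ (P ⊕ (R ↔ S))) = T ↑ T = F
Hence (A) is false.

(B): Formalization: (¬Q → S) ∨ ¬R

¬Q = ¬F = T
¬Q → S = T → F = F
¬R = ¬T = F
(¬Q → S) ∨ ¬R = F ∨ F = F
Hence (B) is false.

Count: 0.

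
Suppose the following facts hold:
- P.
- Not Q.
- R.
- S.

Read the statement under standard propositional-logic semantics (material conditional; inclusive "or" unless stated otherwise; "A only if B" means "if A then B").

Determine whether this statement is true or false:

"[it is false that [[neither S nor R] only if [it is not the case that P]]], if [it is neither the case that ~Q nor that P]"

In symbols: (¬Q ↓ P) → ¬((S ↓ R) → ¬P)

¬Q = ¬F = T
¬Q ↓ P = T ↓ T = F
S ↓ R = T ↓ T = F
¬P = ¬T = F
(S ↓ R) → ¬P = F → F = T
¬((S ↓ R) → ¬P) = ¬T = F
(¬Q ↓ P) → ¬((S ↓ R) → ¬P) = F → F = T

True.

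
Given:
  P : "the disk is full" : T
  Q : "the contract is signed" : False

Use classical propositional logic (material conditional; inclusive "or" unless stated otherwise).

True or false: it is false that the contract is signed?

True

Values: Q=False.
In symbols: not Q

not Q = not False = True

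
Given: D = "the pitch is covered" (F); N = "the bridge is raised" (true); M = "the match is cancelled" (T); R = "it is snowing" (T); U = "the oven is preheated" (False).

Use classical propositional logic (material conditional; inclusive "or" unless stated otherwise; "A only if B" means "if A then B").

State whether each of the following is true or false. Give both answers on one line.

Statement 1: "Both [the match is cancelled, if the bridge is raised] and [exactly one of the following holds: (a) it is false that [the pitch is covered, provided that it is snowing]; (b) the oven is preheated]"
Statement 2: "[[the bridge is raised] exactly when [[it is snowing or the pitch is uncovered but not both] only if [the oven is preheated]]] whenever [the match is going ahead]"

Statement 1: This is (N → M) ∧ (¬(R → D) ⊕ U).

N → M = T → T = T
R → D = T → F = F
¬(R → D) = ¬F = T
¬(R → D) ⊕ U = T ⊕ F = T
(N → M) ∧ (¬(R → D) ⊕ U) = T ∧ T = T
So Statement 1 is true.

Statement 2: In symbols: ¬M → (N ↔ ((R ⊕ ¬D) → U))

¬M = ¬T = F
¬D = ¬F = T
R ⊕ ¬D = T ⊕ T = F
(R ⊕ ¬D) → U = F → F = T
N ↔ ((R ⊕ ¬D) → U) = T ↔ T = T
¬M → (N ↔ ((R ⊕ ¬D) → U)) = F → T = T
Hence Statement 2 is true.

Statement 1 T; Statement 2 T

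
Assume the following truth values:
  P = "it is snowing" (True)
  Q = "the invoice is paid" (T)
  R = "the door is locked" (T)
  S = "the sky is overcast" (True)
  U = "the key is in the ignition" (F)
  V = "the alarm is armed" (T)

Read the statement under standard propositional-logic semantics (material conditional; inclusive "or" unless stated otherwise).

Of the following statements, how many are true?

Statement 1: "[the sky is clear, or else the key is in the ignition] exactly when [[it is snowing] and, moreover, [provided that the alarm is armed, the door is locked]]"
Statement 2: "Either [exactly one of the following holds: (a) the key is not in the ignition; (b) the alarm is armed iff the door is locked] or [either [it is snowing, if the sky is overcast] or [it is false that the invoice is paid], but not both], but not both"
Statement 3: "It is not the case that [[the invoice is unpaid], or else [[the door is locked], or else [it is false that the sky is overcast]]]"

1

Statement 1: Parsed as (not S or U) iff (P and (V -> R))

not S = not True = False
not S or U = False or False = False
V -> R = True -> True = True
P and (V -> R) = True and True = True
(not S or U) iff (P and (V -> R)) = False iff True = False
Thus Statement 1 is false.

Statement 2: Parsed as (not U xor (V iff R)) xor ((S -> P) xor not Q)

not U = not False = True
V iff R = True iff True = True
not U xor (V iff R) = True xor True = False
S -> P = True -> True = True
not Q = not True = False
(S -> P) xor not Q = True xor False = True
(not U xor (V iff R)) xor ((S -> P) xor not Q) = False xor True = True
So Statement 2 is true.

Statement 3: Formalization: not (not Q or (R or not S))

not Q = not True = False
not S = not True = False
R or not S = True or False = True
not Q or (R or not S) = False or True = True
not (not Q or (R or not S)) = not True = False
Hence Statement 3 is false.

1 of the 3 statements is true.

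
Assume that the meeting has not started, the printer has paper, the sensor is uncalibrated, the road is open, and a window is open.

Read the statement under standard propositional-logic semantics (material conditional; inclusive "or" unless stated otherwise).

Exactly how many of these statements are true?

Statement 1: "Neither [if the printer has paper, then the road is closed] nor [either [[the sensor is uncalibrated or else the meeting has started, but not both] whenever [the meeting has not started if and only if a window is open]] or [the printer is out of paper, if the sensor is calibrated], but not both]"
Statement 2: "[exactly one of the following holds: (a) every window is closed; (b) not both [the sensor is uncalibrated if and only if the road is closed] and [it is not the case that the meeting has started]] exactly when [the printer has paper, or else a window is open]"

2

Let Q = "the printer has paper" (T), S = "the road is closed" (F), P = "the meeting has started" (F), U = "a window is open" (T), R = "the sensor is calibrated" (F).

Statement 1: In symbols: (Q -> S) nor (((~P <-> U) -> (~R xor P)) xor (R -> ~Q))

Q -> S = T -> F = F
~P = ~F = T
~P <-> U = T <-> T = T
~R = ~F = T
~R xor P = T xor F = T
(~P <-> U) -> (~R xor P) = T -> T = T
~Q = ~T = F
R -> ~Q = F -> F = T
((~P <-> U) -> (~R xor P)) xor (R -> ~Q) = T xor T = F
(Q -> S) nor (((~P <-> U) -> (~R xor P)) xor (R -> ~Q)) = F nor F = T
Hence Statement 1 is true.

Statement 2: In symbols: (~U xor ((~R <-> S) nand ~P)) <-> (Q | U)

~U = ~T = F
~R = ~F = T
~R <-> S = T <-> F = F
~P = ~F = T
(~R <-> S) nand ~P = F nand T = T
~U xor ((~R <-> S) nand ~P) = F xor T = T
Q | U = T | T = T
(~U xor ((~R <-> S) nand ~P)) <-> (Q | U) = T <-> T = T
So Statement 2 is true.

2 of the 2 statements are true (Statement 1, Statement 2).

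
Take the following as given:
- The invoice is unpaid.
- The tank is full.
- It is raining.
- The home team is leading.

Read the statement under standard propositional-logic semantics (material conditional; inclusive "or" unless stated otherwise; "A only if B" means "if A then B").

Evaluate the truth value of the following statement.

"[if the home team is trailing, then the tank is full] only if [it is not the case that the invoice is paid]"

True

Let S = "the home team is leading" (T), Q = "the tank is full" (T), P = "the invoice is paid" (F).
Parsed as (¬S → Q) → ¬P

¬S = ¬T = F
¬S → Q = F → T = T
¬P = ¬F = T
(¬S → Q) → ¬P = T → T = T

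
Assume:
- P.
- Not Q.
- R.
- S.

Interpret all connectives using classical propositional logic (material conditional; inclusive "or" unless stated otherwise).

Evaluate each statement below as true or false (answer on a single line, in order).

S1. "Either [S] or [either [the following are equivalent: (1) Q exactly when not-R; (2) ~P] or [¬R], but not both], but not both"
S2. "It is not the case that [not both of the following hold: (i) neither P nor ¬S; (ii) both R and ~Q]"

S1: Formalization: S ⊕ (((Q ↔ ¬R) ↔ ¬P) ⊕ ¬R)

¬R = ¬T = F
Q ↔ ¬R = F ↔ F = T
¬P = ¬T = F
(Q ↔ ¬R) ↔ ¬P = T ↔ F = F
¬R = ¬T = F
((Q ↔ ¬R) ↔ ¬P) ⊕ ¬R = F ⊕ F = F
S ⊕ (((Q ↔ ¬R) ↔ ¬P) ⊕ ¬R) = T ⊕ F = T
So S1 is true.

S2: In symbols: ¬((P ↓ ¬S) ↑ (R ∧ ¬Q))

¬S = ¬T = F
P ↓ ¬S = T ↓ F = F
¬Q = ¬F = T
R ∧ ¬Q = T ∧ T = T
(P ↓ ¬S) ↑ (R ∧ ¬Q) = F ↑ T = T
¬((P ↓ ¬S) ↑ (R ∧ ¬Q)) = ¬T = F
Thus S2 is false.

S1 true / S2 false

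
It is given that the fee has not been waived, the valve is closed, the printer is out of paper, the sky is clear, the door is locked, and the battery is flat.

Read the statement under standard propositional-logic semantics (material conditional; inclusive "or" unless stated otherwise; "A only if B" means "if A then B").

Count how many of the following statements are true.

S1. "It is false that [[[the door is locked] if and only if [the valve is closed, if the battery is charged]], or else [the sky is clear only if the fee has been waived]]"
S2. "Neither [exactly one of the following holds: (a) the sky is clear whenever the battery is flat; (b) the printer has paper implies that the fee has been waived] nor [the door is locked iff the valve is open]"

Let U = "the door is locked" (True), V = "the battery is charged" (False), Q = "the valve is open" (False), S = "the sky is overcast" (False), P = "the fee has been waived" (False), R = "the printer has paper" (False).

S1: In symbols: not ((U iff (V -> not Q)) or (not S -> P))

not Q = not False = True
V -> not Q = False -> True = True
U iff (V -> not Q) = True iff True = True
not S = not False = True
not S -> P = True -> False = False
(U iff (V -> not Q)) or (not S -> P) = True or False = True
not ((U iff (V -> not Q)) or (not S -> P)) = not True = False
Thus S1 is false.

S2: In symbols: ((not V -> not S) xor (R -> P)) nor (U iff Q)

not V = not False = True
not S = not False = True
not V -> not S = True -> True = True
R -> P = False -> False = True
(not V -> not S) xor (R -> P) = True xor True = False
U iff Q = True iff False = False
((not V -> not S) xor (R -> P)) nor (U iff Q) = False nor False = True
So S2 is true.

True statements: 1.

1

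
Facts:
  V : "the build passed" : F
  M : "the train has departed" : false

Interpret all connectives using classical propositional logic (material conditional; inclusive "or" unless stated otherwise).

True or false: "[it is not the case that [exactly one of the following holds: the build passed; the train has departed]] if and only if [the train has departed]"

The statement is false.

This is not (V xor M) iff M.

V xor M = False xor False = False
not (V xor M) = not False = True
not (V xor M) iff M = True iff False = False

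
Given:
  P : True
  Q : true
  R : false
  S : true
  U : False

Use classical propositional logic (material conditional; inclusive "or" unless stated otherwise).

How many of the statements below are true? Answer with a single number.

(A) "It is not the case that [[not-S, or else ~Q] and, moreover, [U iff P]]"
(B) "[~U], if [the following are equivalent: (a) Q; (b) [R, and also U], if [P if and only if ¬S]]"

2

(A): In symbols: ~((~S | ~Q) & (U <-> P))

~S = ~T = F
~Q = ~T = F
~S | ~Q = F | F = F
U <-> P = F <-> T = F
(~S | ~Q) & (U <-> P) = F & F = F
~((~S | ~Q) & (U <-> P)) = ~F = T
Hence (A) is true.

(B): Formalization: (Q <-> ((P <-> ~S) -> (R & U))) -> ~U

~S = ~T = F
P <-> ~S = T <-> F = F
R & U = F & F = F
(P <-> ~S) -> (R & U) = F -> F = T
Q <-> ((P <-> ~S) -> (R & U)) = T <-> T = T
~U = ~F = T
(Q <-> ((P <-> ~S) -> (R & U))) -> ~U = T -> T = T
So (B) is true.

True statements: 2 ((A), (B)).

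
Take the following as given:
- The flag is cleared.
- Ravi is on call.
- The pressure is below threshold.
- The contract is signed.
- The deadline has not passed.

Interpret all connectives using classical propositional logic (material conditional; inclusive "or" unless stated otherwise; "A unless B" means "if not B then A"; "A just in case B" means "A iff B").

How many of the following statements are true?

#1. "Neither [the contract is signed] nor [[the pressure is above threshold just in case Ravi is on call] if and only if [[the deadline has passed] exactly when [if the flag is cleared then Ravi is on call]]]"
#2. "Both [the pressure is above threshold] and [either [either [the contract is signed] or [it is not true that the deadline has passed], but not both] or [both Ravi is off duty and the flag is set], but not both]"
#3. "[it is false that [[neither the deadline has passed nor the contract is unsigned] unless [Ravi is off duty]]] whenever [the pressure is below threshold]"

Let S = "the contract is signed" (T), R = "the pressure is above threshold" (F), Q = "Ravi is on call" (T), U = "the deadline has passed" (F), P = "the flag is set" (F).

#1: Parsed as S nor ((R <-> Q) <-> (U <-> (~P -> Q)))

R <-> Q = F <-> T = F
~P = ~F = T
~P -> Q = T -> T = T
U <-> (~P -> Q) = F <-> T = F
(R <-> Q) <-> (U <-> (~P -> Q)) = F <-> F = T
S nor ((R <-> Q) <-> (U <-> (~P -> Q))) = T nor T = F
Thus #1 is false.

#2: Parsed as R & ((S xor ~U) xor (~Q & P))

~U = ~F = T
S xor ~U = T xor T = F
~Q = ~T = F
~Q & P = F & F = F
(S xor ~U) xor (~Q & P) = F xor F = F
R & ((S xor ~U) xor (~Q & P)) = F & F = F
Hence #2 is false.

#3: This is ~R -> ~((U nor ~S) | ~Q).

~R = ~F = T
~S = ~T = F
U nor ~S = F nor F = T
~Q = ~T = F
(U nor ~S) | ~Q = T | F = T
~((U nor ~S) | ~Q) = ~T = F
~R -> ~((U nor ~S) | ~Q) = T -> F = F
Hence #3 is false.

0 of the 3 statements are true (none).

0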